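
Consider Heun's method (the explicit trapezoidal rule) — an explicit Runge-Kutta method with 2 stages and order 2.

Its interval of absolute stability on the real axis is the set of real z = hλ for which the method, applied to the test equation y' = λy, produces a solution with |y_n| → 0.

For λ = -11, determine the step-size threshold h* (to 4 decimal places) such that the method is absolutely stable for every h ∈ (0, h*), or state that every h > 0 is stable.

Test eqn y'=λy, z=hλ:
  order 2, 2-stage ⇒ R(z)=1+z+z^2/2
  (e.g. R(-1.07)=0.50245, |R|=0.50245)

Solve |R(x)|<1 on ℝ⁻.
x=-1.07: |R|=0.5025
|R(-0.87)|=0.5085 |R(-0.83)|=0.5145 |R(-0.5)|=0.6250
Bisect:
  x_lo=-2.6411 |R|=1.8466  x_hi=-0.2866 |R|=0.7544
  mid=-1.46388 |R|=0.60759 →hi
  mid=-2.05250 |R|=1.05388 →lo
  mid=-1.75819 |R|=0.78743 →hi
  mid=-1.90535 |R|=0.90983 →hi
  mid=-1.97892 |R|=0.97915 →hi
  mid=-2.01571 |R|=1.01584 →lo
  mid=-1.99732 |R|=0.99732 →hi
  mid=-2.00651 |R|=1.00654 →lo
  mid=-2.00192 |R|=1.00192 →lo
  mid=-1.99962 |R|=0.99962 →hi
  ...
  [-2.00005,-1.99990] ⇒ x*=-2.0000
Stable set (-2.0000, 0).

(-2.0000,0); λ=-11 ⇒ h* = 0.1818.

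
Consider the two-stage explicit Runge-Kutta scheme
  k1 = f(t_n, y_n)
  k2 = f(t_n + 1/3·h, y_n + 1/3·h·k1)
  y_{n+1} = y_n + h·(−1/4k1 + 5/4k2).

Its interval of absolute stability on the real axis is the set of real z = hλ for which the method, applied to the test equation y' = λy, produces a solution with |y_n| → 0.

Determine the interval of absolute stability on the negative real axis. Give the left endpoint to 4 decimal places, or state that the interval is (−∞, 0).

(-2.4000, 0).

With y'=λy (z=hλ):
  k1=λy_n ⇒ h·k1=z·y_n;  k2=λ(1+1/3z)y_n ⇒ h·k2=z(1+1/3z)y_n
  y_{n+1}/y_n = 1 − 1/4z + 5/4z(1+1/3z) = 1 + z + 5/12z²
  R(z) = 1 + z + 5/12z².

Boundary: |R(x)|=1, x<0.
x=-0.39: |R|=0.6734
R=1: x+5/12x²=0 ⇒ x=−12/5=-2.4000; min R=1−1/(4·5/12)=0.4000>−1
Confirm numerically:
  x=-2.369: |R|=0.96940 <1
  x=-2.332: |R|=0.93393 <1
  x=-1.784: |R|=0.54211 <1
  x=-1.721: |R|=0.51310 <1
  x=-2.720: |R|=1.36267 >1
  x=-2.481: |R|=1.08373 >1
So |R|<1 on (-2.4000, 0).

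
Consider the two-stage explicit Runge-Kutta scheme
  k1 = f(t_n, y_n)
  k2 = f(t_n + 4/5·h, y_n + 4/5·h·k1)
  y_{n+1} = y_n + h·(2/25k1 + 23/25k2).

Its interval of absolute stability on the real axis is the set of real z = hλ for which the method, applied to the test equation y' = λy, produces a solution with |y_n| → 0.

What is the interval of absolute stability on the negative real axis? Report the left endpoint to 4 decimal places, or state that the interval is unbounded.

(-1.3587, 0).

Test eqn y'=λy, z=hλ:
  k1=λy_n ⇒ h·k1=z·y_n;  k2=λ(1+4/5z)y_n ⇒ h·k2=z(1+4/5z)y_n
  y_{n+1}/y_n = 1 + 2/25z + 23/25z(1+4/5z) = 1 + z + 92/125z²
  ⇒ R(z) = 1 + z + 92/125z².

Solve |R(x)|<1 on ℝ⁻.
x=-0.71: |R|=0.6610
R=1: x+92/125x²=0 ⇒ x=−125/92=-1.3587; min R=1−1/(4·92/125)=0.6603>−1
Confirm numerically:
  x=-1.181: |R|=0.84554 <1
  x=-1.164: |R|=0.83320 <1
  x=-0.897: |R|=0.69519 <1
  x=-1.802: |R|=1.58794 >1
  x=-1.612: |R|=1.30053 >1
  x=-1.559: |R|=1.22983 >1
Stable set (-1.3587, 0).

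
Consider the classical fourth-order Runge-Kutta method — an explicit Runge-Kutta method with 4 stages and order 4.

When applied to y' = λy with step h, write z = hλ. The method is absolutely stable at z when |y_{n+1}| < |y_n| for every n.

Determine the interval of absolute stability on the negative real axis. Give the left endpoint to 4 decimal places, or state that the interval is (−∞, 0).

z∈(-2.7853,0).

Set f=λy, z=hλ:
  order 4, 4-stage ⇒ R(z)=1+z+z^2/2+z^3/6+z^4/24
  (e.g. R(-0.73)=0.48345, |R|=0.48345)

Need |R(x)|<1, x<0.
x=-0.73: |R|=0.4834
|R(-2.93)|=1.2410 |R(-1.89)|=0.3025 |R(-0.54)|=0.5831
Bisect:
  x_lo=-3.6464 |R|=3.2872  x_hi=-0.1444 |R|=0.8655
  mid=-1.89539 |R|=0.30375 →hi
  mid=-2.77087 |R|=0.97847 →hi
  mid=-3.20861 |R|=1.84973 →lo
  mid=-2.98974 |R|=1.35461 →lo
  mid=-2.88031 |R|=1.15296 →lo
  mid=-2.82559 |R|=1.06247 →lo
  mid=-2.79823 |R|=1.01968 →lo
  ...
  [-2.78540,-2.78519] ⇒ x*=-2.7853
Interval (-2.7853, 0).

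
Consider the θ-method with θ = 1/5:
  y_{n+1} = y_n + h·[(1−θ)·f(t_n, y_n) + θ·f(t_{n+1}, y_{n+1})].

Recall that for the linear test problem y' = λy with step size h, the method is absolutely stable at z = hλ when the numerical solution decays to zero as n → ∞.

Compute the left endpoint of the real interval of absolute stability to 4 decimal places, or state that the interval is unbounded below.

Test eqn y'=λy, z=hλ:
  y_{n+1} = y_n + z·[4/5·y_n + 1/5·y_{n+1}] ⇒ (1 − 1/5z)y_{n+1} = (1 + 4/5z)y_n
  R(z) = (1 + 4/5z)/(1 − 1/5z).

Find x<0 with |R(x)|<1.
x=-1.35: |R|=0.0630
R=−1: 1+4/5x = −1+1/5x ⇒ -3/5x=2 ⇒ x=2/(-3/5)=-3.3333
Confirm numerically:
  x=-2.883: |R|=0.82862 <1
  x=-2.434: |R|=0.63707 <1
  x=-2.280: |R|=0.56593 <1
  x=-3.913: |R|=1.19511 >1
  x=-3.856: |R|=1.17706 >1
  x=-3.773: |R|=1.15035 >1
So |R|<1 on (-3.3333, 0).

left endpoint -3.3333.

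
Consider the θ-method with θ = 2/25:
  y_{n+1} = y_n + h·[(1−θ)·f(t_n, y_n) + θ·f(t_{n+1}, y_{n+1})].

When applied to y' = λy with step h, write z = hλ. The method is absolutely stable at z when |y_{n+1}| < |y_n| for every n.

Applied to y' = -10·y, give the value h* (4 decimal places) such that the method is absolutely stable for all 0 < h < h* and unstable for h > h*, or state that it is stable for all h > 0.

With y'=λy (z=hλ):
  y_{n+1} = y_n + z·[23/25·y_n + 2/25·y_{n+1}] ⇒ (1 − 2/25z)y_{n+1} = (1 + 23/25z)y_n
  so R(z) = (1 + 23/25z)/(1 − 2/25z).

Boundary: |R(x)|=1, x<0.
x=-0.77: |R|=0.2747
R=−1: 1+23/25x = −1+2/25x ⇒ -21/25x=2 ⇒ x=2/(-21/25)=-2.3810
Confirm numerically:
  x=-1.913: |R|=0.65909 <1
  x=-1.788: |R|=0.56425 <1
  x=-1.584: |R|=0.40585 <1
  x=-2.928: |R|=1.37231 >1
  x=-2.714: |R|=1.22985 >1
  x=-2.456: |R|=1.05269 >1
Stable set (-2.3810, 0).

(-2.3810,0); λ=-10 ⇒ h* = (50/21)/10 = 0.2381.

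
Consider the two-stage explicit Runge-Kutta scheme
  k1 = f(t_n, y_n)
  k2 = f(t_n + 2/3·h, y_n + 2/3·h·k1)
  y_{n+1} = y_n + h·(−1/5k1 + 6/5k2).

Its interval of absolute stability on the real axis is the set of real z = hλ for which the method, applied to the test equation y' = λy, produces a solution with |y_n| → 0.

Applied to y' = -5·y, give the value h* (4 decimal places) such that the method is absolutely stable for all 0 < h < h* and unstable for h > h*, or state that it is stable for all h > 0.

Test eqn y'=λy, z=hλ:
  k1=λy_n ⇒ h·k1=z·y_n;  k2=λ(1+2/3z)y_n ⇒ h·k2=z(1+2/3z)y_n
  y_{n+1}/y_n = 1 − 1/5z + 6/5z(1+2/3z) = 1 + z + 4/5z²
  so R(z) = 1 + z + 4/5z².

Need |R(x)|<1, x<0.
x=-1.52: |R|=1.3283
R=1: x+4/5x²=0 ⇒ x=−5/4=-1.2500; min R=1−1/(4·4/5)=0.6875>−1
Confirm numerically:
  x=-1.137: |R|=0.89722 <1
  x=-0.949: |R|=0.77148 <1
  x=-0.797: |R|=0.71117 <1
  x=-0.752: |R|=0.70040 <1
  x=-1.687: |R|=1.58978 >1
  x=-1.609: |R|=1.46210 >1
Interval (-1.2500, 0).

(-1.2500,0); λ=-5 ⇒ h* = (5/4)/5 = 0.2500.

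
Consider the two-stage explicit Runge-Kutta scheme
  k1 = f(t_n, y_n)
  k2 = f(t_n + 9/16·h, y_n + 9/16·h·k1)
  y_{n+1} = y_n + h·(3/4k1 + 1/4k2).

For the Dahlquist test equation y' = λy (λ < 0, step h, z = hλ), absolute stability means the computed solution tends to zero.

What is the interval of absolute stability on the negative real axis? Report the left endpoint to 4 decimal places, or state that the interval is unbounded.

Set f=λy, z=hλ:
  k1=λy_n ⇒ h·k1=z·y_n;  k2=λ(1+9/16z)y_n ⇒ h·k2=z(1+9/16z)y_n
  y_{n+1}/y_n = 1 + 3/4z + 1/4z(1+9/16z) = 1 + z + 9/64z²
  so R(z) = 1 + z + 9/64z².

Find x<0 with |R(x)|<1.
x=-0.32: |R|=0.6944
R=1: x+9/64x²=0 ⇒ x=−64/9=-7.1111; min R=1−1/(4·9/64)=-0.7778>−1
Confirm numerically:
  x=-5.629: |R|=0.17321 <1
  x=-4.778: |R|=0.56763 <1
  x=-4.704: |R|=0.59230 <1
  x=-3.722: |R|=0.77388 <1
  x=-7.468: |R|=1.37480 >1
  x=-7.218: |R|=1.10850 >1
  x=-7.188: |R|=1.07772 >1
So |R|<1 on (-7.1111, 0).

z∈(-7.1111,0).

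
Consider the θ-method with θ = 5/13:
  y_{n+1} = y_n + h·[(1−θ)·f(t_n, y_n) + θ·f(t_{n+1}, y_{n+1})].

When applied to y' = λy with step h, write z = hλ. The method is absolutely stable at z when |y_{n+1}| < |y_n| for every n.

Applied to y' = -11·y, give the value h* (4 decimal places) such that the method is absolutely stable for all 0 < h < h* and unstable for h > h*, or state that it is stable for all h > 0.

(-8.6667,0); λ=-11 ⇒ h* = (26/3)/11 = 0.7879.

Test eqn y'=λy, z=hλ:
  y_{n+1} = y_n + z·[8/13·y_n + 5/13·y_{n+1}] ⇒ (1 − 5/13z)y_{n+1} = (1 + 8/13z)y_n
  R(z) = (1 + 8/13z)/(1 − 5/13z).

Solve |R(x)|<1 on ℝ⁻.
x=-1.7: |R|=0.0279
R=−1: 1+8/13x = −1+5/13x ⇒ -3/13x=2 ⇒ x=2/(-3/13)=-8.6667
Confirm numerically:
  x=-8.098: |R|=0.96811 <1
  x=-7.536: |R|=0.93307 <1
  x=-7.144: |R|=0.90624 <1
  x=-9.225: |R|=1.02833 >1
  x=-8.899: |R|=1.01212 >1
  x=-8.846: |R|=1.00940 >1
Stable set (-8.6667, 0).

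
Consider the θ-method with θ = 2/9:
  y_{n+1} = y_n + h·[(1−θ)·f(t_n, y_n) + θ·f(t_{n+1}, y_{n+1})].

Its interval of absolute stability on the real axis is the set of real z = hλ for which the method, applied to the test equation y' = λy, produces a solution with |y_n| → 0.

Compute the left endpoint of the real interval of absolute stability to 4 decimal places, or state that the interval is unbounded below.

Set f=λy, z=hλ:
  y_{n+1} = y_n + z·[7/9·y_n + 2/9·y_{n+1}] ⇒ (1 − 2/9z)y_{n+1} = (1 + 7/9z)y_n
  so R(z) = (1 + 7/9z)/(1 − 2/9z).

Solve |R(x)|<1 on ℝ⁻.
x=-0.51: |R|=0.5419
R=−1: 1+7/9x = −1+2/9x ⇒ -5/9x=2 ⇒ x=2/(-5/9)=-3.6000
Confirm numerically:
  x=-3.429: |R|=0.94608 <1
  x=-3.090: |R|=0.83202 <1
  x=-2.259: |R|=0.50399 <1
  x=-1.728: |R|=0.24855 <1
  x=-3.943: |R|=1.10156 >1
  x=-3.913: |R|=1.09301 >1
So |R|<1 on (-3.6000, 0).

z* = -3.6000.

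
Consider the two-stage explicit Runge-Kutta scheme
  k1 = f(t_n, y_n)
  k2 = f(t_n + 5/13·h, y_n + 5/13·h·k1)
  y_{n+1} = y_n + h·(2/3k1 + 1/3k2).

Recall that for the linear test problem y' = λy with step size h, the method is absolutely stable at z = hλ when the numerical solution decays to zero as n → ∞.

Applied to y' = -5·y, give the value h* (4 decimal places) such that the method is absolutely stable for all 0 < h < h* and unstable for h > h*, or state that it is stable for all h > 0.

On y'=λy, z=hλ:
  k1=λy_n ⇒ h·k1=z·y_n;  k2=λ(1+5/13z)y_n ⇒ h·k2=z(1+5/13z)y_n
  y_{n+1}/y_n = 1 + 2/3z + 1/3z(1+5/13z) = 1 + z + 5/39z²
  ⇒ R(z) = 1 + z + 5/39z².

Find x<0 with |R(x)|<1.
x=-1.56: |R|=0.2480
R=1: x+5/39x²=0 ⇒ x=−39/5=-7.8000; min R=1−1/(4·5/39)=-0.9500>−1
Confirm numerically:
  x=-6.714: |R|=0.06520 <1
  x=-6.518: |R|=0.07129 <1
  x=-5.776: |R|=0.49880 <1
  x=-4.658: |R|=0.87634 <1
  x=-8.388: |R|=1.63233 >1
  x=-8.119: |R|=1.33205 >1
  x=-7.878: |R|=1.07878 >1
So |R|<1 on (-7.8000, 0).

(-7.8000,0); λ=-5 ⇒ h* = (39/5)/5 = 1.5600.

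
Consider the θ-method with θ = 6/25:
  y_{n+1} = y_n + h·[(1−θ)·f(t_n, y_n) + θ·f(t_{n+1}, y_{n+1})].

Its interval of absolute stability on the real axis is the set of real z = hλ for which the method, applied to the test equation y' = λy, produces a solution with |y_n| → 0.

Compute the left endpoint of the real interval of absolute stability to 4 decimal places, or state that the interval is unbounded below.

left endpoint -3.8462.

With y'=λy (z=hλ):
  y_{n+1} = y_n + z·[19/25·y_n + 6/25·y_{n+1}] ⇒ (1 − 6/25z)y_{n+1} = (1 + 19/25z)y_n
  so R(z) = (1 + 19/25z)/(1 − 6/25z).

Boundary: |R(x)|=1, x<0.
x=-1.43: |R|=0.0646
R=−1: 1+19/25x = −1+6/25x ⇒ -13/25x=2 ⇒ x=2/(-13/25)=-3.8462
Confirm numerically:
  x=-2.877: |R|=0.70188 <1
  x=-2.733: |R|=0.65044 <1
  x=-2.641: |R|=0.61644 <1
  x=-1.902: |R|=0.30589 <1
  x=-4.193: |R|=1.08990 >1
  x=-4.155: |R|=1.08041 >1
  x=-3.939: |R|=1.02482 >1
Stable set (-3.8462, 0).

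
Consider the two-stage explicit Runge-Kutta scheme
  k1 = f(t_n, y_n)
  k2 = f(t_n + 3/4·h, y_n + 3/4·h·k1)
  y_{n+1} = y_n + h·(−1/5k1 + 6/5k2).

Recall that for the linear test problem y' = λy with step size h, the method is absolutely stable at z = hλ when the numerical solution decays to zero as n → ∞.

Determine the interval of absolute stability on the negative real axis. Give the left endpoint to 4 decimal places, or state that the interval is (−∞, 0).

Test eqn y'=λy, z=hλ:
  k1=λy_n ⇒ h·k1=z·y_n;  k2=λ(1+3/4z)y_n ⇒ h·k2=z(1+3/4z)y_n
  y_{n+1}/y_n = 1 − 1/5z + 6/5z(1+3/4z) = 1 + z + 9/10z²
  ⇒ R(z) = 1 + z + 9/10z².

Find x<0 with |R(x)|<1.
x=-1.49: |R|=1.5081
R=1: x+9/10x²=0 ⇒ x=−10/9=-1.1111; min R=1−1/(4·9/10)=0.7222>−1
Confirm numerically:
  x=-0.952: |R|=0.86367 <1
  x=-0.795: |R|=0.77382 <1
  x=-0.746: |R|=0.75486 <1
  x=-0.628: |R|=0.72695 <1
  x=-1.495: |R|=1.51652 >1
  x=-1.258: |R|=1.16631 >1
Stable set (-1.1111, 0).

(-1.1111, 0).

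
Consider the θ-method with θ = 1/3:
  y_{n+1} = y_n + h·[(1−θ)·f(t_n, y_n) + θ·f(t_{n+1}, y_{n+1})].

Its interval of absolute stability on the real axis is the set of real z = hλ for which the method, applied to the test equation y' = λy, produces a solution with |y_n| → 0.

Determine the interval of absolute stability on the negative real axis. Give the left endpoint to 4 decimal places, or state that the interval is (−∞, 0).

Set f=λy, z=hλ:
  y_{n+1} = y_n + z·[2/3·y_n + 1/3·y_{n+1}] ⇒ (1 − 1/3z)y_{n+1} = (1 + 2/3z)y_n
  ⇒ R(z) = (1 + 2/3z)/(1 − 1/3z).

Need |R(x)|<1, x<0.
x=-0.92: |R|=0.2959
R=−1: 1+2/3x = −1+1/3x ⇒ -1/3x=2 ⇒ x=2/(-1/3)=-6.0000
Confirm numerically:
  x=-5.577: |R|=0.95068 <1
  x=-5.323: |R|=0.91866 <1
  x=-5.195: |R|=0.90177 <1
  x=-2.838: |R|=0.45838 <1
  x=-6.321: |R|=1.03444 >1
  x=-6.122: |R|=1.01337 >1
  x=-6.073: |R|=1.00805 >1
So |R|<1 on (-6.0000, 0).

z∈(-6.0000,0).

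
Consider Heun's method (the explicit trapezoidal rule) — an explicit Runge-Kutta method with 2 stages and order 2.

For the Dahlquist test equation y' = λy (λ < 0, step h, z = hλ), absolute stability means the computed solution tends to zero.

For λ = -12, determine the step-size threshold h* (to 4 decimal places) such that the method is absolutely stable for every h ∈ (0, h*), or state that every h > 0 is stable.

Test eqn y'=λy, z=hλ:
  order 2, 2-stage ⇒ R(z)=1+z+z^2/2
  (e.g. R(-1.08)=0.50320, |R|=0.50320)

Boundary: |R(x)|=1, x<0.
x=-1.08: |R|=0.5032
|R(-2.28)|=1.3192 |R(-1.97)|=0.9704 |R(-1.36)|=0.5648
Bisect:
  x_lo=-2.4233 |R|=1.5128  x_hi=-0.2373 |R|=0.7909
  mid=-1.33027 |R|=0.55454 →hi
  mid=-1.87676 |R|=0.88435 →hi
  mid=-2.15001 |R|=1.16126 →lo
  mid=-2.01338 |R|=1.01347 →lo
  mid=-1.94507 |R|=0.94658 →hi
  mid=-1.97923 |R|=0.97944 →hi
  mid=-1.99630 |R|=0.99631 →hi
  ...
  [-2.00004,-1.99991] ⇒ x*=-2.0000
Interval (-2.0000, 0).

(-2.0000,0); λ=-12 ⇒ h* = 0.1667.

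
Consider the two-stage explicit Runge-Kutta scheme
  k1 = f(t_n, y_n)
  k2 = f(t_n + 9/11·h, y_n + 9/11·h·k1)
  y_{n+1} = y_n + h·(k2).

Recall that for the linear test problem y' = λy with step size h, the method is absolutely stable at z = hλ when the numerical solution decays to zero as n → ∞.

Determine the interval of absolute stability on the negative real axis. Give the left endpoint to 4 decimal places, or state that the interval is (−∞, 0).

With y'=λy (z=hλ):
  k1=λy_n ⇒ h·k1=z·y_n;  k2=λ(1+9/11z)y_n ⇒ h·k2=z(1+9/11z)y_n
  y_{n+1}/y_n = 1 + z(1+9/11z) = 1 + z + 9/11z²
  Hence R(z) = 1 + z + 9/11z².

Solve |R(x)|<1 on ℝ⁻.
x=-0.72: |R|=0.7041
R=1: x+9/11x²=0 ⇒ x=−11/9=-1.2222; min R=1−1/(4·9/11)=0.6944>−1
Confirm numerically:
  x=-1.111: |R|=0.89890 <1
  x=-0.760: |R|=0.71258 <1
  x=-0.733: |R|=0.70660 <1
  x=-1.625: |R|=1.53551 >1
  x=-1.587: |R|=1.47365 >1
  x=-1.434: |R|=1.24847 >1
Interval (-1.2222, 0).

z∈(-1.2222,0).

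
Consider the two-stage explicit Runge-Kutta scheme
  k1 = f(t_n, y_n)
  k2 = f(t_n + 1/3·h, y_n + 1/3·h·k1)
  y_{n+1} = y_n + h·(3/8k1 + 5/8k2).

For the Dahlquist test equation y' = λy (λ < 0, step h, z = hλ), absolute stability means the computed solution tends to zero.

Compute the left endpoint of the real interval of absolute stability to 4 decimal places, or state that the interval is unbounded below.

Test eqn y'=λy, z=hλ:
  k1=λy_n ⇒ h·k1=z·y_n;  k2=λ(1+1/3z)y_n ⇒ h·k2=z(1+1/3z)y_n
  y_{n+1}/y_n = 1 + 3/8z + 5/8z(1+1/3z) = 1 + z + 5/24z²
  Hence R(z) = 1 + z + 5/24z².

Solve |R(x)|<1 on ℝ⁻.
x=-0.77: |R|=0.3535
R=1: x+5/24x²=0 ⇒ x=−24/5=-4.8000; min R=1−1/(4·5/24)=-0.2000>−1
Confirm numerically:
  x=-4.612: |R|=0.81936 <1
  x=-2.802: |R|=0.16633 <1
  x=-2.668: |R|=0.18504 <1
  x=-5.315: |R|=1.57026 >1
  x=-4.924: |R|=1.12720 >1
Interval (-4.8000, 0).

left endpoint -4.8000.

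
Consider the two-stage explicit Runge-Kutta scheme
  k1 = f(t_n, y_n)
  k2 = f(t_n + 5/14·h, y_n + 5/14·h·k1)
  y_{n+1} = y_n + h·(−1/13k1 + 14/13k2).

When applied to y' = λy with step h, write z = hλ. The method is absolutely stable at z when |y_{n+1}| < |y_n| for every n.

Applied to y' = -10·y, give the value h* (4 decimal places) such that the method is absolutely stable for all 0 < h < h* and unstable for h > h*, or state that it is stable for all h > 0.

(-2.6000,0); λ=-10 ⇒ h* = (13/5)/10 = 0.2600.

Test eqn y'=λy, z=hλ:
  k1=λy_n ⇒ h·k1=z·y_n;  k2=λ(1+5/14z)y_n ⇒ h·k2=z(1+5/14z)y_n
  y_{n+1}/y_n = 1 − 1/13z + 14/13z(1+5/14z) = 1 + z + 5/13z²
  Hence R(z) = 1 + z + 5/13z².

Find x<0 with |R(x)|<1.
x=-1.61: |R|=0.3870
R=1: x+5/13x²=0 ⇒ x=−13/5=-2.6000; min R=1−1/(4·5/13)=0.3500>−1
Confirm numerically:
  x=-2.394: |R|=0.81032 <1
  x=-2.031: |R|=0.55552 <1
  x=-1.833: |R|=0.45927 <1
  x=-1.584: |R|=0.38102 <1
  x=-2.929: |R|=1.37063 >1
  x=-2.890: |R|=1.32235 >1
So |R|<1 on (-2.6000, 0).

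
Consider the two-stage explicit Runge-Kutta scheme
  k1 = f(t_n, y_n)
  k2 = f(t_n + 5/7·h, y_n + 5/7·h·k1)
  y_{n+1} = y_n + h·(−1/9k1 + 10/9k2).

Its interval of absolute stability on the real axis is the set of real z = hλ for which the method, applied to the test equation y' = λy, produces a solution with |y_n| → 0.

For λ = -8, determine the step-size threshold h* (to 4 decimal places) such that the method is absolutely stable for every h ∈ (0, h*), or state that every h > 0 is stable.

(-1.2600,0); λ=-8 ⇒ h* = (63/50)/8 = 0.1575.

With y'=λy (z=hλ):
  k1=λy_n ⇒ h·k1=z·y_n;  k2=λ(1+5/7z)y_n ⇒ h·k2=z(1+5/7z)y_n
  y_{n+1}/y_n = 1 − 1/9z + 10/9z(1+5/7z) = 1 + z + 50/63z²
  Hence R(z) = 1 + z + 50/63z².

Find x<0 with |R(x)|<1.
x=-0.72: |R|=0.6914
R=1: x+50/63x²=0 ⇒ x=−63/50=-1.2600; min R=1−1/(4·50/63)=0.6850>−1
Confirm numerically:
  x=-1.006: |R|=0.79720 <1
  x=-0.750: |R|=0.69643 <1
  x=-0.656: |R|=0.68554 <1
  x=-0.627: |R|=0.68501 <1
  x=-1.682: |R|=1.56334 >1
  x=-1.509: |R|=1.29821 >1
  x=-1.316: |R|=1.05849 >1
Interval (-1.2600, 0).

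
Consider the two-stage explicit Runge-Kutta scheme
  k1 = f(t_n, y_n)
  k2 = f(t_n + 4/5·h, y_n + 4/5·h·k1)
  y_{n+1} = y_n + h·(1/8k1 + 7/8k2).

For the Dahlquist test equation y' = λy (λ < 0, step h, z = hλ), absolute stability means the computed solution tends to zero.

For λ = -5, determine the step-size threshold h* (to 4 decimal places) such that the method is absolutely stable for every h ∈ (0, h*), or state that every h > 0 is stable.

(-1.4286,0); λ=-5 ⇒ h* = (10/7)/5 = 0.2857.

On y'=λy, z=hλ:
  k1=λy_n ⇒ h·k1=z·y_n;  k2=λ(1+4/5z)y_n ⇒ h·k2=z(1+4/5z)y_n
  y_{n+1}/y_n = 1 + 1/8z + 7/8z(1+4/5z) = 1 + z + 7/10z²
  R(z) = 1 + z + 7/10z².

Boundary: |R(x)|=1, x<0.
x=-0.96: |R|=0.6851
R=1: x+7/10x²=0 ⇒ x=−10/7=-1.4286; min R=1−1/(4·7/10)=0.6429>−1
Confirm numerically:
  x=-1.242: |R|=0.83779 <1
  x=-1.130: |R|=0.76383 <1
  x=-1.094: |R|=0.74379 <1
  x=-0.998: |R|=0.69920 <1
  x=-1.960: |R|=1.72912 >1
  x=-1.892: |R|=1.61376 >1
  x=-1.702: |R|=1.32576 >1
Interval (-1.4286, 0).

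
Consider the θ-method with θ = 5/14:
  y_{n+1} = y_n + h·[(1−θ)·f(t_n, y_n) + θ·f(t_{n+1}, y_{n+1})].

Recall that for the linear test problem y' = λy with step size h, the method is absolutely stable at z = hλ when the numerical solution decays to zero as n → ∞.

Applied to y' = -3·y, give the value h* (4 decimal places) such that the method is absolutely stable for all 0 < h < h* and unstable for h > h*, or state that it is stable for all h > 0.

Set f=λy, z=hλ:
  y_{n+1} = y_n + z·[9/14·y_n + 5/14·y_{n+1}] ⇒ (1 − 5/14z)y_{n+1} = (1 + 9/14z)y_n
  ⇒ R(z) = (1 + 9/14z)/(1 − 5/14z).

Need |R(x)|<1, x<0.
x=-0.49: |R|=0.5830
R=−1: 1+9/14x = −1+5/14x ⇒ -2/7x=2 ⇒ x=2/(-2/7)=-7.0000
Confirm numerically:
  x=-6.658: |R|=0.97107 <1
  x=-5.143: |R|=0.81297 <1
  x=-3.567: |R|=0.56865 <1
  x=-7.566: |R|=1.04368 >1
  x=-7.498: |R|=1.03869 >1
  x=-7.133: |R|=1.01071 >1
So |R|<1 on (-7.0000, 0).

(-7.0000,0); λ=-3 ⇒ h* = (7)/3 = 2.3333.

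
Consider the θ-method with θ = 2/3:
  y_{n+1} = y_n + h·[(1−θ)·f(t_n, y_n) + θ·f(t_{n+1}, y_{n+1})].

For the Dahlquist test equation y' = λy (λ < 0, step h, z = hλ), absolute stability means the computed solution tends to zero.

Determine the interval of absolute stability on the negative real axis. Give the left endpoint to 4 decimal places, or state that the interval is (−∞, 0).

unbounded; (−∞, 0).

Test eqn y'=λy, z=hλ:
  y_{n+1} = y_n + z·[1/3·y_n + 2/3·y_{n+1}] ⇒ (1 − 2/3z)y_{n+1} = (1 + 1/3z)y_n
  ⇒ R(z) = (1 + 1/3z)/(1 − 2/3z).

Solve |R(x)|<1 on ℝ⁻.
x=-1.39: |R|=0.2785
x=-2: |R|=0.1429
x=-10: |R|=0.3043
x=-100: |R|=0.4778
θ=2/3≥1/2 ⇒ |1+1/3x|<|1−2/3x| ∀x<0 ⇒ interval (−∞,0).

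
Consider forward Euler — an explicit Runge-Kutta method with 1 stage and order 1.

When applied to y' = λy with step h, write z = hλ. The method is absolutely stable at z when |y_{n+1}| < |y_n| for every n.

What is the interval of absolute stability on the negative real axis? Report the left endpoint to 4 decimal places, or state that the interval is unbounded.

With y'=λy (z=hλ):
  order 1, 1-stage ⇒ R(z)=1+z
  (e.g. R(-1.28)=-0.28000, |R|=0.28000)

Boundary: |R(x)|=1, x<0.
x=-1.28: |R|=0.2800
|R(-1.75)|=0.7500 |R(-1.73)|=0.7300 |R(-1.14)|=0.1400
Bisect:
  x_lo=-2.5314 |R|=1.5314  x_hi=-0.1916 |R|=0.8084
  mid=-1.36147 |R|=0.36147 →hi
  mid=-1.94643 |R|=0.94643 →hi
  mid=-2.23890 |R|=1.23890 →lo
  mid=-2.09267 |R|=1.09267 →lo
  mid=-2.01955 |R|=1.01955 →lo
  mid=-1.98299 |R|=0.98299 →hi
  mid=-2.00127 |R|=1.00127 →lo
  mid=-1.99213 |R|=0.99213 →hi
  mid=-1.99670 |R|=0.99670 →hi
  ...
  [-2.00013,-1.99998] ⇒ x*=-2.0000
So |R|<1 on (-2.0000, 0).

z∈(-2.0000,0).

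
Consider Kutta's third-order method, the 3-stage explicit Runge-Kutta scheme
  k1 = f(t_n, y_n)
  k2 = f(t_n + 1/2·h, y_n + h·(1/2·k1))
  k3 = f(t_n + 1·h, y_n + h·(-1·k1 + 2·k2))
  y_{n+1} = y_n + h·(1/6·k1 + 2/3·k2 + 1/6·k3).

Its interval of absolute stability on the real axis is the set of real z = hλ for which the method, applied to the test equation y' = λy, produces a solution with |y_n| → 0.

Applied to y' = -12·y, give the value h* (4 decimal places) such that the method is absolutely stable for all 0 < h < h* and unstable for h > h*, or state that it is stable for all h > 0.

(-2.5127,0); λ=-12 ⇒ h* = 0.2094.

Set f=λy, z=hλ:
  order 3, 3-stage ⇒ R(z)=1+z+z^2/2+z^3/6
  (e.g. R(-0.93)=0.36839, |R|=0.36839)

Boundary: |R(x)|=1, x<0.
x=-0.93: |R|=0.3684
|R(-2.85)|=1.6469 |R(-1.68)|=0.0591 |R(-0.75)|=0.4609
Bisect:
  x_lo=-3.2752 |R|=2.7672  x_hi=-0.2913 |R|=0.7470
  mid=-1.78325 |R|=0.13837 →hi
  mid=-2.52922 |R|=1.02729 →lo
  mid=-2.15623 |R|=0.50241 →hi
  mid=-2.34273 |R|=0.74150 →hi
  mid=-2.43597 |R|=0.87815 →hi
  mid=-2.48260 |R|=0.95111 →hi
  mid=-2.50591 |R|=0.98879 →hi
  mid=-2.51756 |R|=1.00794 →lo
  mid=-2.51174 |R|=0.99834 →hi
  ...
  [-2.51283,-2.51265] ⇒ x*=-2.5127
So |R|<1 on (-2.5127, 0).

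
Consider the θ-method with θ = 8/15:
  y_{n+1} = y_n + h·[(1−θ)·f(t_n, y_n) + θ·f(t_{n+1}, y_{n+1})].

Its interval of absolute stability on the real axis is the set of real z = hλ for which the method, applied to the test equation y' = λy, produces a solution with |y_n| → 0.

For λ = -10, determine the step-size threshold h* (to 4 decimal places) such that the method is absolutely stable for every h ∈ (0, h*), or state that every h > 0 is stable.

Test eqn y'=λy, z=hλ:
  y_{n+1} = y_n + z·[7/15·y_n + 8/15·y_{n+1}] ⇒ (1 − 8/15z)y_{n+1} = (1 + 7/15z)y_n
  ⇒ R(z) = (1 + 7/15z)/(1 − 8/15z).

Solve |R(x)|<1 on ℝ⁻.
x=-0.98: |R|=0.3564
x=-2: |R|=0.0323
x=-10: |R|=0.5789
x=-100: |R|=0.8405
θ=8/15≥1/2 ⇒ |1+7/15x|<|1−8/15x| ∀x<0 ⇒ interval (−∞,0).

unbounded; (−∞, 0). Any h>0 works for λ=-10.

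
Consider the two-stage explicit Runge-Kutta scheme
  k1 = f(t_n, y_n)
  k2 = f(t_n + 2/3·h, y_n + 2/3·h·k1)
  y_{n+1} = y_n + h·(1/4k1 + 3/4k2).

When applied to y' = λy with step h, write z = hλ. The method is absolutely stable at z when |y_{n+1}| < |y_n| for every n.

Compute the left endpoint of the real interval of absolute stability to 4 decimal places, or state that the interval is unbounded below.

z* = -2.0000.

Set f=λy, z=hλ:
  k1=λy_n ⇒ h·k1=z·y_n;  k2=λ(1+2/3z)y_n ⇒ h·k2=z(1+2/3z)y_n
  y_{n+1}/y_n = 1 + 1/4z + 3/4z(1+2/3z) = 1 + z + 1/2z²
  so R(z) = 1 + z + 1/2z².

Need |R(x)|<1, x<0.
x=-0.4: |R|=0.6800
R=1: x+1/2x²=0 ⇒ x=−2=-2.0000; min R=1−1/(4·1/2)=0.5000>−1
Confirm numerically:
  x=-1.904: |R|=0.90861 <1
  x=-1.625: |R|=0.69531 <1
  x=-1.028: |R|=0.50039 <1
  x=-2.459: |R|=1.56434 >1
  x=-2.400: |R|=1.48000 >1
  x=-2.053: |R|=1.05440 >1
So |R|<1 on (-2.0000, 0).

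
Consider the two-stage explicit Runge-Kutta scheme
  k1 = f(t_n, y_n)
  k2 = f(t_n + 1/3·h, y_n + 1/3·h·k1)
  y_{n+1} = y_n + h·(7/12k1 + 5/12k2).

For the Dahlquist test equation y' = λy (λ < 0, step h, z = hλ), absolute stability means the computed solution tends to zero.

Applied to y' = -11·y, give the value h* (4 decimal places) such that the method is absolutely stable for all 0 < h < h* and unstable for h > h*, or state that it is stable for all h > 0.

Set f=λy, z=hλ:
  k1=λy_n ⇒ h·k1=z·y_n;  k2=λ(1+1/3z)y_n ⇒ h·k2=z(1+1/3z)y_n
  y_{n+1}/y_n = 1 + 7/12z + 5/12z(1+1/3z) = 1 + z + 5/36z²
  ⇒ R(z) = 1 + z + 5/36z².

Find x<0 with |R(x)|<1.
x=-0.58: |R|=0.4667
R=1: x+5/36x²=0 ⇒ x=−36/5=-7.2000; min R=1−1/(4·5/36)=-0.8000>−1
Confirm numerically:
  x=-6.111: |R|=0.07571 <1
  x=-4.937: |R|=0.55173 <1
  x=-4.086: |R|=0.76719 <1
  x=-7.659: |R|=1.48826 >1
  x=-7.394: |R|=1.19923 >1
Interval (-7.2000, 0).

(-7.2000,0); λ=-11 ⇒ h* = (36/5)/11 = 0.6545.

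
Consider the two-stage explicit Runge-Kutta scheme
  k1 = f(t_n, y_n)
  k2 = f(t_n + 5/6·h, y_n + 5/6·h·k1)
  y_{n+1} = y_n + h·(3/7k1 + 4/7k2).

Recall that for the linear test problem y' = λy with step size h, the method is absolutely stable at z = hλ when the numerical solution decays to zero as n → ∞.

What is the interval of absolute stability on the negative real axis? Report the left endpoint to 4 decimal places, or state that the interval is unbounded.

z∈(-2.1000,0).

Set f=λy, z=hλ:
  k1=λy_n ⇒ h·k1=z·y_n;  k2=λ(1+5/6z)y_n ⇒ h·k2=z(1+5/6z)y_n
  y_{n+1}/y_n = 1 + 3/7z + 4/7z(1+5/6z) = 1 + z + 10/21z²
  Hence R(z) = 1 + z + 10/21z².

Boundary: |R(x)|=1, x<0.
x=-0.58: |R|=0.5802
R=1: x+10/21x²=0 ⇒ x=−21/10=-2.1000; min R=1−1/(4·10/21)=0.4750>−1
Confirm numerically:
  x=-1.967: |R|=0.87542 <1
  x=-1.550: |R|=0.59405 <1
  x=-1.426: |R|=0.54232 <1
  x=-2.462: |R|=1.42440 >1
  x=-2.328: |R|=1.25275 >1
  x=-2.269: |R|=1.18260 >1
So |R|<1 on (-2.1000, 0).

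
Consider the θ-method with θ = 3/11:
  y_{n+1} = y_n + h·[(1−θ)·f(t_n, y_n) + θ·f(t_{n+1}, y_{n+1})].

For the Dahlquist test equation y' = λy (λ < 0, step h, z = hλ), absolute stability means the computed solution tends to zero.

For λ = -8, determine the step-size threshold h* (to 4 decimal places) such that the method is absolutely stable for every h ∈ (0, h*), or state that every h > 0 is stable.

Set f=λy, z=hλ:
  y_{n+1} = y_n + z·[8/11·y_n + 3/11·y_{n+1}] ⇒ (1 − 3/11z)y_{n+1} = (1 + 8/11z)y_n
  Hence R(z) = (1 + 8/11z)/(1 − 3/11z).

Need |R(x)|<1, x<0.
x=-0.67: |R|=0.4335
R=−1: 1+8/11x = −1+3/11x ⇒ -5/11x=2 ⇒ x=2/(-5/11)=-4.4000
Confirm numerically:
  x=-3.414: |R|=0.76791 <1
  x=-2.419: |R|=0.45747 <1
  x=-2.319: |R|=0.42056 <1
  x=-4.969: |R|=1.10982 >1
  x=-4.771: |R|=1.07328 >1
  x=-4.700: |R|=1.05976 >1
Stable set (-4.4000, 0).

(-4.4000,0); λ=-8 ⇒ h* = (22/5)/8 = 0.5500.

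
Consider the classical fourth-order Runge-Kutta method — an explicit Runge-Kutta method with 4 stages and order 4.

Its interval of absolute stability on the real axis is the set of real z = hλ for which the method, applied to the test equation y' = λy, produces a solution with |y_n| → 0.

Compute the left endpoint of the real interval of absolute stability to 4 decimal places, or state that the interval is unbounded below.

z* = -2.7853.

With y'=λy (z=hλ):
  order 4, 4-stage ⇒ R(z)=1+z+z^2/2+z^3/6+z^4/24
  (e.g. R(-1.24)=0.30954, |R|=0.30954)

Find x<0 with |R(x)|<1.
x=-1.24: |R|=0.3095
|R(-2.19)|=0.4159 |R(-0.99)|=0.3784 |R(-0.9)|=0.4108
Bisect:
  x_lo=-3.5395 |R|=2.8739  x_hi=-0.3689 |R|=0.6915
  mid=-1.95423 |R|=0.31911 →hi
  mid=-2.74689 |R|=0.94362 →hi
  mid=-3.14322 |R|=1.68807 →lo
  mid=-2.94505 |R|=1.26882 →lo
  mid=-2.84597 |R|=1.09540 →lo
  mid=-2.79643 |R|=1.01692 →lo
  mid=-2.77166 |R|=0.97964 →hi
  mid=-2.78404 |R|=0.99812 →hi
  ...
  [-2.78540,-2.78520] ⇒ x*=-2.7853
Interval (-2.7853, 0).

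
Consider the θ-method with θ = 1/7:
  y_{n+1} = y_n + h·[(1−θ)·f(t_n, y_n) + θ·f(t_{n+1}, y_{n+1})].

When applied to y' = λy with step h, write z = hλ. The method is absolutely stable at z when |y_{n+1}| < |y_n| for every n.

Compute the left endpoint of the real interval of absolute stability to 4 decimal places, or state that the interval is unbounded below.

Test eqn y'=λy, z=hλ:
  y_{n+1} = y_n + z·[6/7·y_n + 1/7·y_{n+1}] ⇒ (1 − 1/7z)y_{n+1} = (1 + 6/7z)y_n
  Hence R(z) = (1 + 6/7z)/(1 − 1/7z).

Solve |R(x)|<1 on ℝ⁻.
x=-1.2: |R|=0.0244
R=−1: 1+6/7x = −1+1/7x ⇒ -5/7x=2 ⇒ x=2/(-5/7)=-2.8000
Confirm numerically:
  x=-1.880: |R|=0.48198 <1
  x=-1.576: |R|=0.28638 <1
  x=-1.460: |R|=0.20804 <1
  x=-3.359: |R|=1.26981 >1
  x=-3.274: |R|=1.23068 >1
Stable set (-2.8000, 0).

z* = -2.8000.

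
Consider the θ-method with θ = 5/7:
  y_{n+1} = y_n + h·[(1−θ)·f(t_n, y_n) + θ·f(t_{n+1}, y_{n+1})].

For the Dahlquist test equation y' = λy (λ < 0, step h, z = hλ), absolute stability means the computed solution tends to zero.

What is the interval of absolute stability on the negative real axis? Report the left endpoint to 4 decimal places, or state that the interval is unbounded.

unbounded; (−∞, 0).

With y'=λy (z=hλ):
  y_{n+1} = y_n + z·[2/7·y_n + 5/7·y_{n+1}] ⇒ (1 − 5/7z)y_{n+1} = (1 + 2/7z)y_n
  Hence R(z) = (1 + 2/7z)/(1 − 5/7z).

Find x<0 with |R(x)|<1.
x=-1.03: |R|=0.4066
x=-2: |R|=0.1765
x=-10: |R|=0.2281
x=-100: |R|=0.3807
θ=5/7≥1/2 ⇒ |1+2/7x|<|1−5/7x| ∀x<0 ⇒ unbounded interval.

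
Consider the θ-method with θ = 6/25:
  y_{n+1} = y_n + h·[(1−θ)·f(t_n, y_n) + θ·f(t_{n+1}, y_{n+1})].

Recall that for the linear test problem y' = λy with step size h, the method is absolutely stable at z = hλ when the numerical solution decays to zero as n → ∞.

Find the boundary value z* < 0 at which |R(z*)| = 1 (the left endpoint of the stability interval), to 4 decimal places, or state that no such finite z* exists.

left endpoint -3.8462.

With y'=λy (z=hλ):
  y_{n+1} = y_n + z·[19/25·y_n + 6/25·y_{n+1}] ⇒ (1 − 6/25z)y_{n+1} = (1 + 19/25z)y_n
  so R(z) = (1 + 19/25z)/(1 − 6/25z).

Boundary: |R(x)|=1, x<0.
x=-1.06: |R|=0.1550
R=−1: 1+19/25x = −1+6/25x ⇒ -13/25x=2 ⇒ x=2/(-13/25)=-3.8462
Confirm numerically:
  x=-2.890: |R|=0.70642 <1
  x=-2.523: |R|=0.57145 <1
  x=-1.905: |R|=0.30730 <1
  x=-4.443: |R|=1.15020 >1
  x=-3.894: |R|=1.01286 >1
Interval (-3.8462, 0).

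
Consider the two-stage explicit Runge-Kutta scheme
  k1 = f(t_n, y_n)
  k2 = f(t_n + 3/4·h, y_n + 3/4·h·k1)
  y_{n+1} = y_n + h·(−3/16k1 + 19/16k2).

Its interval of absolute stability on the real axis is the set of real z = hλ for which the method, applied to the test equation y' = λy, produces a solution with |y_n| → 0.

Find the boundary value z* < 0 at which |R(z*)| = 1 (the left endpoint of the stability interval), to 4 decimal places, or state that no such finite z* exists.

Set f=λy, z=hλ:
  k1=λy_n ⇒ h·k1=z·y_n;  k2=λ(1+3/4z)y_n ⇒ h·k2=z(1+3/4z)y_n
  y_{n+1}/y_n = 1 − 3/16z + 19/16z(1+3/4z) = 1 + z + 57/64z²
  R(z) = 1 + z + 57/64z².

Need |R(x)|<1, x<0.
x=-0.78: |R|=0.7619
R=1: x+57/64x²=0 ⇒ x=−64/57=-1.1228; min R=1−1/(4·57/64)=0.7193>−1
Confirm numerically:
  x=-1.078: |R|=0.95698 <1
  x=-0.798: |R|=0.76915 <1
  x=-0.606: |R|=0.72107 <1
  x=-0.566: |R|=0.71932 <1
  x=-1.707: |R|=1.88815 >1
  x=-1.161: |R|=1.03949 >1
Interval (-1.1228, 0).

z* = -1.1228.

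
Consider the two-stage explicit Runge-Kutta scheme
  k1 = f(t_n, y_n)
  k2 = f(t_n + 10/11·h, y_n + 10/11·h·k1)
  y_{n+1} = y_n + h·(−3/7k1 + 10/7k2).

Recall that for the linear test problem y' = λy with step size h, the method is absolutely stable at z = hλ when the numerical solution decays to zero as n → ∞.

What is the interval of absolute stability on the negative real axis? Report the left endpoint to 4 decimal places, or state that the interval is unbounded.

Test eqn y'=λy, z=hλ:
  k1=λy_n ⇒ h·k1=z·y_n;  k2=λ(1+10/11z)y_n ⇒ h·k2=z(1+10/11z)y_n
  y_{n+1}/y_n = 1 − 3/7z + 10/7z(1+10/11z) = 1 + z + 100/77z²
  R(z) = 1 + z + 100/77z².

Solve |R(x)|<1 on ℝ⁻.
x=-0.35: |R|=0.8091
R=1: x+100/77x²=0 ⇒ x=−77/100=-0.7700; min R=1−1/(4·100/77)=0.8075>−1
Confirm numerically:
  x=-0.577: |R|=0.85538 <1
  x=-0.533: |R|=0.83595 <1
  x=-0.387: |R|=0.80751 <1
  x=-0.370: |R|=0.80779 <1
  x=-1.157: |R|=1.58151 >1
  x=-1.134: |R|=1.53607 >1
So |R|<1 on (-0.7700, 0).

(-0.7700, 0).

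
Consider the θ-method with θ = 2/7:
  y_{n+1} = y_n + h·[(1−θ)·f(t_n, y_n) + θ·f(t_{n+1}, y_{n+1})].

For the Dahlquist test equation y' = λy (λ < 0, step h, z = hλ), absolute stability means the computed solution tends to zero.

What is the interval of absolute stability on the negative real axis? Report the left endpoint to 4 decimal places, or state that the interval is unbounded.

On y'=λy, z=hλ:
  y_{n+1} = y_n + z·[5/7·y_n + 2/7·y_{n+1}] ⇒ (1 − 2/7z)y_{n+1} = (1 + 5/7z)y_n
  Hence R(z) = (1 + 5/7z)/(1 − 2/7z).

Boundary: |R(x)|=1, x<0.
x=-1.39: |R|=0.0051
R=−1: 1+5/7x = −1+2/7x ⇒ -3/7x=2 ⇒ x=2/(-3/7)=-4.6667
Confirm numerically:
  x=-3.914: |R|=0.84772 <1
  x=-3.339: |R|=0.70880 <1
  x=-2.790: |R|=0.55246 <1
  x=-2.417: |R|=0.42969 <1
  x=-4.983: |R|=1.05594 >1
  x=-4.980: |R|=1.05542 >1
  x=-4.948: |R|=1.04995 >1
Stable set (-4.6667, 0).

z∈(-4.6667,0).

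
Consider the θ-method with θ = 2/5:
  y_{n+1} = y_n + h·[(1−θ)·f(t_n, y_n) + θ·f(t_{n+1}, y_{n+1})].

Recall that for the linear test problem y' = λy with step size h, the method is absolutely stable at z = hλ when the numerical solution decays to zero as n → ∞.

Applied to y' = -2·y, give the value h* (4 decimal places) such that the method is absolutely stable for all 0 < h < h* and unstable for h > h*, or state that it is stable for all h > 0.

(-10.0000,0); λ=-2 ⇒ h* = (10)/2 = 5.0000.

On y'=λy, z=hλ:
  y_{n+1} = y_n + z·[3/5·y_n + 2/5·y_{n+1}] ⇒ (1 − 2/5z)y_{n+1} = (1 + 3/5z)y_n
  R(z) = (1 + 3/5z)/(1 − 2/5z).

Need |R(x)|<1, x<0.
x=-1: |R|=0.2857
R=−1: 1+3/5x = −1+2/5x ⇒ -1/5x=2 ⇒ x=2/(-1/5)=-10.0000
Confirm numerically:
  x=-9.516: |R|=0.97986 <1
  x=-7.773: |R|=0.89161 <1
  x=-7.088: |R|=0.84814 <1
  x=-6.619: |R|=0.81462 <1
  x=-10.474: |R|=1.01827 >1
  x=-10.458: |R|=1.01767 >1
  x=-10.398: |R|=1.01543 >1
Interval (-10.0000, 0).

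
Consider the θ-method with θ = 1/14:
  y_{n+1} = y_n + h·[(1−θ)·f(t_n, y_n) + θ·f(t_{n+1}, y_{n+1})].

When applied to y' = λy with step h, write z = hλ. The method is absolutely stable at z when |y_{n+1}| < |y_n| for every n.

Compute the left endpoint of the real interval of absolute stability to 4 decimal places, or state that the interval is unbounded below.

left endpoint -2.3333.

With y'=λy (z=hλ):
  y_{n+1} = y_n + z·[13/14·y_n + 1/14·y_{n+1}] ⇒ (1 − 1/14z)y_{n+1} = (1 + 13/14z)y_n
  Hence R(z) = (1 + 13/14z)/(1 − 1/14z).

Need |R(x)|<1, x<0.
x=-1.15: |R|=0.0627
R=−1: 1+13/14x = −1+1/14x ⇒ -6/7x=2 ⇒ x=2/(-6/7)=-2.3333
Confirm numerically:
  x=-1.950: |R|=0.71160 <1
  x=-1.764: |R|=0.56661 <1
  x=-1.716: |R|=0.52863 <1
  x=-1.518: |R|=0.36951 <1
  x=-2.526: |R|=1.13990 >1
  x=-2.487: |R|=1.11185 >1
  x=-2.431: |R|=1.07133 >1
So |R|<1 on (-2.3333, 0).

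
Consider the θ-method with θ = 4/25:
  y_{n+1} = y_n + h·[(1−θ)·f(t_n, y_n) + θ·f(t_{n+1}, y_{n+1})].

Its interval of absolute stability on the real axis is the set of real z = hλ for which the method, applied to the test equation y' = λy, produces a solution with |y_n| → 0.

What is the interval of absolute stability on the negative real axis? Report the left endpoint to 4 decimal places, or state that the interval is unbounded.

z∈(-2.9412,0).

With y'=λy (z=hλ):
  y_{n+1} = y_n + z·[21/25·y_n + 4/25·y_{n+1}] ⇒ (1 − 4/25z)y_{n+1} = (1 + 21/25z)y_n
  R(z) = (1 + 21/25z)/(1 − 4/25z).

Need |R(x)|<1, x<0.
x=-1.72: |R|=0.3488
R=−1: 1+21/25x = −1+4/25x ⇒ -17/25x=2 ⇒ x=2/(-17/25)=-2.9412
Confirm numerically:
  x=-2.917: |R|=0.98879 <1
  x=-2.891: |R|=0.97667 <1
  x=-2.074: |R|=0.55724 <1
  x=-1.257: |R|=0.04652 <1
  x=-3.494: |R|=1.24112 >1
  x=-3.326: |R|=1.17079 >1
  x=-3.090: |R|=1.06772 >1
Stable set (-2.9412, 0).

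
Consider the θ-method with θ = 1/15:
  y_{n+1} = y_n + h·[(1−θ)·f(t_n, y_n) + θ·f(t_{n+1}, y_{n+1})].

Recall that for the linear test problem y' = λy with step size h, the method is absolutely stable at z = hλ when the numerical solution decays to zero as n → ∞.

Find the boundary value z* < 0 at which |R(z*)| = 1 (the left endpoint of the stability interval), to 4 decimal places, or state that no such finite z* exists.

Test eqn y'=λy, z=hλ:
  y_{n+1} = y_n + z·[14/15·y_n + 1/15·y_{n+1}] ⇒ (1 − 1/15z)y_{n+1} = (1 + 14/15z)y_n
  R(z) = (1 + 14/15z)/(1 − 1/15z).

Solve |R(x)|<1 on ℝ⁻.
x=-1.33: |R|=0.2217
R=−1: 1+14/15x = −1+1/15x ⇒ -13/15x=2 ⇒ x=2/(-13/15)=-2.3077
Confirm numerically:
  x=-1.802: |R|=0.60874 <1
  x=-1.259: |R|=0.16151 <1
  x=-1.016: |R|=0.04845 <1
  x=-2.683: |R|=1.27591 >1
  x=-2.390: |R|=1.06153 >1
So |R|<1 on (-2.3077, 0).

left endpoint -2.3077.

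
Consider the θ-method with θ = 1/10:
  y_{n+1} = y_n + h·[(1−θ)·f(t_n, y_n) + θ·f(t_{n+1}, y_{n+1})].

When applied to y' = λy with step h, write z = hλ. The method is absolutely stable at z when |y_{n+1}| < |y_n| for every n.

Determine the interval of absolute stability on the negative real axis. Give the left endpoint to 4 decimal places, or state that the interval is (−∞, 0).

Set f=λy, z=hλ:
  y_{n+1} = y_n + z·[9/10·y_n + 1/10·y_{n+1}] ⇒ (1 − 1/10z)y_{n+1} = (1 + 9/10z)y_n
  so R(z) = (1 + 9/10z)/(1 − 1/10z).

Boundary: |R(x)|=1, x<0.
x=-1.64: |R|=0.4089
R=−1: 1+9/10x = −1+1/10x ⇒ -4/5x=2 ⇒ x=2/(-4/5)=-2.5000
Confirm numerically:
  x=-1.879: |R|=0.58178 <1
  x=-1.679: |R|=0.43762 <1
  x=-1.672: |R|=0.43249 <1
  x=-1.260: |R|=0.11901 <1
  x=-3.097: |R|=1.36466 >1
  x=-2.722: |R|=1.13960 >1
Stable set (-2.5000, 0).

z∈(-2.5000,0).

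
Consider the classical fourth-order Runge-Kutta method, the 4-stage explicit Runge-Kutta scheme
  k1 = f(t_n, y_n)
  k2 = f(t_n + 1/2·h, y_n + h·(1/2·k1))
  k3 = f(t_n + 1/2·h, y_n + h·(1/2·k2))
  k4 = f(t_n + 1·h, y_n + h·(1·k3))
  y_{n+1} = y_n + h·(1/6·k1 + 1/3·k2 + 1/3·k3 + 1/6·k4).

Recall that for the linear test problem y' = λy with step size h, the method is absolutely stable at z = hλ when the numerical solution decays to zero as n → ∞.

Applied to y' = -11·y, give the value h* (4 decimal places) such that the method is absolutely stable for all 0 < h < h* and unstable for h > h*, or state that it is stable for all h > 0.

Set f=λy, z=hλ:
  order 4, 4-stage ⇒ R(z)=1+z+z^2/2+z^3/6+z^4/24
  (e.g. R(-1.58)=0.27048, |R|=0.27048)

Boundary: |R(x)|=1, x<0.
x=-1.58: |R|=0.2705
|R(-2.46)|=0.6106 |R(-1.51)|=0.2728 |R(-1.22)|=0.3139
Bisect:
  x_lo=-3.4689 |R|=2.6239  x_hi=-0.3477 |R|=0.7064
  mid=-1.90828 |R|=0.30684 →hi
  mid=-2.68856 |R|=0.86369 →hi
  mid=-3.07871 |R|=1.54033 →lo
  mid=-2.88364 |R|=1.15868 →lo
  mid=-2.78610 |R|=1.00122 →lo
  mid=-2.73733 |R|=0.93007 →hi
  mid=-2.76172 |R|=0.96503 →hi
  ...
  [-2.78534,-2.78515] ⇒ x*=-2.7853
Interval (-2.7853, 0).

(-2.7853,0); λ=-11 ⇒ h* = 0.2532.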